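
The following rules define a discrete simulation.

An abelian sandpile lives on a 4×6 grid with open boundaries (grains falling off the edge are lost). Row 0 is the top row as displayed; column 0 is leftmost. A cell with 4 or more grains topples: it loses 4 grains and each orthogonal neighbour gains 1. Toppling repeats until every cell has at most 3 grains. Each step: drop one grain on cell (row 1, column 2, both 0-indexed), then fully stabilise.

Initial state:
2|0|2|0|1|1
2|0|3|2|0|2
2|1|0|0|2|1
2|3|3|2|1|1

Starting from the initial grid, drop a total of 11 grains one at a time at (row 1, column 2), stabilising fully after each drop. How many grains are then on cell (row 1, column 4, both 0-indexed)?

[0] 2|0|2|0|1|1
2|0|3|2|0|2
2|1|0|0|2|1
2|3|3|2|1|1
[1] 2|0|3|0|1|1
2|1|0|3|0|2
2|1|1|0|2|1
2|3|3|2|1|1
[2] 2|0|3|0|1|1
2|1|1|3|0|2
2|1|1|0|2|1
2|3|3|2|1|1
[3] 2|0|3|0|1|1
2|1|2|3|0|2
2|1|1|0|2|1
2|3|3|2|1|1
[4] 2|0|3|0|1|1
2|1|3|3|0|2
2|1|1|0|2|1
2|3|3|2|1|1
[5] 2|1|0|2|1|1
2|2|2|0|1|2
2|1|2|1|2|1
2|3|3|2|1|1
[6] 2|1|0|2|1|1
2|2|3|0|1|2
2|1|2|1|2|1
2|3|3|2|1|1
[7] 2|1|1|2|1|1
2|3|0|1|1|2
2|1|3|1|2|1
2|3|3|2|1|1
[8] 2|1|1|2|1|1
2|3|1|1|1|2
2|1|3|1|2|1
2|3|3|2|1|1
[9] 2|1|1|2|1|1
2|3|2|1|1|2
2|1|3|1|2|1
2|3|3|2|1|1
[10] 2|1|1|2|1|1
2|3|3|1|1|2
2|1|3|1|2|1
2|3|3|2|1|1
[11] 2|2|2|2|1|1
3|1|2|2|1|2
3|0|2|2|2|1
3|1|1|3|1|1

1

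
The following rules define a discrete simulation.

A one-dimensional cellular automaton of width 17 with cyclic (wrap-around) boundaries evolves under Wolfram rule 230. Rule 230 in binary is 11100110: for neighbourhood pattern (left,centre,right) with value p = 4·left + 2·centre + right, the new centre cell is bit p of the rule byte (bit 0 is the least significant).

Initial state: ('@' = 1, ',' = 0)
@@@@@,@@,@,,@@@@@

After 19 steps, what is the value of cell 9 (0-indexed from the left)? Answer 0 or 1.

1

step 0: @@@@@,@@,@,,@@@@@
step 1: @@@@@@,@@@,@,@@@@
step 2: @@@@@@@,@@@@@,@@@
step 3: @@@@@@@@,@@@@@,@@
step 4: @@@@@@@@@,@@@@@,@
step 5: @@@@@@@@@@,@@@@@,
step 6: ,@@@@@@@@@@,@@@@@
step 7: @,@@@@@@@@@@,@@@@
step 8: @@,@@@@@@@@@@,@@@
step 9: @@@,@@@@@@@@@@,@@
step 10: @@@@,@@@@@@@@@@,@
step 11: @@@@@,@@@@@@@@@@,
step 12: ,@@@@@,@@@@@@@@@@
step 13: @,@@@@@,@@@@@@@@@
step 14: @@,@@@@@,@@@@@@@@
step 15: @@@,@@@@@,@@@@@@@
step 16: @@@@,@@@@@,@@@@@@
step 17: @@@@@,@@@@@,@@@@@
step 18: @@@@@@,@@@@@,@@@@
step 19: @@@@@@@,@@@@@,@@@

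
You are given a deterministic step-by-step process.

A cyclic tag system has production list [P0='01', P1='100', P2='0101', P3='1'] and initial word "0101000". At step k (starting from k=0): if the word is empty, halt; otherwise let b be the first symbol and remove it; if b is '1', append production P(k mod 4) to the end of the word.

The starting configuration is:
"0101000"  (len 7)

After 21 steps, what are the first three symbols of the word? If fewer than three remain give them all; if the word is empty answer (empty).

gen 0: "0101000"  (len 7)
gen 1: "101000"  (len 6)
gen 2: "01000100"  (len 8)
gen 3: "1000100"  (len 7)
gen 4: "0001001"  (len 7)
gen 5: "001001"  (len 6)
gen 6: "01001"  (len 5)
gen 7: "1001"  (len 4)
gen 8: "0011"  (len 4)
gen 9: "011"  (len 3)
gen 10: "11"  (len 2)
gen 11: "10101"  (len 5)
gen 12: "01011"  (len 5)
gen 13: "1011"  (len 4)
gen 14: "011100"  (len 6)
gen 15: "11100"  (len 5)
gen 16: "11001"  (len 5)
gen 17: "100101"  (len 6)
gen 18: "00101100"  (len 8)
gen 19: "0101100"  (len 7)
gen 20: "101100"  (len 6)
gen 21: "0110001"  (len 7)

011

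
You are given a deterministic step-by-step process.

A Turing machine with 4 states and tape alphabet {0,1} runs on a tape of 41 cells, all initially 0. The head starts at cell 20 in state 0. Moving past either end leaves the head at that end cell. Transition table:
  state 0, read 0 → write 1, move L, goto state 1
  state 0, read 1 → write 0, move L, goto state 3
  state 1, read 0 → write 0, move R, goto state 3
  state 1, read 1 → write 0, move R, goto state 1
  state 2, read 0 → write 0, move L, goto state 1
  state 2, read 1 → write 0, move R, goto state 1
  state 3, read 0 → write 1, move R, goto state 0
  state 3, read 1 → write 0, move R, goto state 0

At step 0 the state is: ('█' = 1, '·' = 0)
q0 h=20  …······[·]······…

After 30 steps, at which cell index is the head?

30

step 0: q0 h=20  …······[·]······…
step 1: q1 h=19  …······[·]█·····…
step 2: q3 h=20  …······[█]······…
step 3: q0 h=21  …······[·]······…
step 4: q1 h=20  …······[·]█·····…
step 5: q3 h=21  …······[█]······…
step 6: q0 h=22  …······[·]······…
step 7: q1 h=21  …······[·]█·····…
step 8: q3 h=22  …······[█]······…
step 9: q0 h=23  …······[·]······…
step 10: q1 h=22  …······[·]█·····…
step 11: q3 h=23  …······[█]······…
step 12: q0 h=24  …······[·]······…
step 13: q1 h=23  …······[·]█·····…
step 14: q3 h=24  …······[█]······…
step 15: q0 h=25  …······[·]······…
step 16: q1 h=24  …······[·]█·····…
step 17: q3 h=25  …······[█]······…
step 18: q0 h=26  …······[·]······…
step 19: q1 h=25  …······[·]█·····…
step 20: q3 h=26  …······[█]······…
step 21: q0 h=27  …······[·]······…
step 22: q1 h=26  …······[·]█·····…
step 23: q3 h=27  …······[█]······…
step 24: q0 h=28  …······[·]······…
step 25: q1 h=27  …······[·]█·····…
step 26: q3 h=28  …······[█]······…
step 27: q0 h=29  …······[·]······…
step 28: q1 h=28  …······[·]█·····…
step 29: q3 h=29  …······[█]······…
step 30: q0 h=30  …······[·]······…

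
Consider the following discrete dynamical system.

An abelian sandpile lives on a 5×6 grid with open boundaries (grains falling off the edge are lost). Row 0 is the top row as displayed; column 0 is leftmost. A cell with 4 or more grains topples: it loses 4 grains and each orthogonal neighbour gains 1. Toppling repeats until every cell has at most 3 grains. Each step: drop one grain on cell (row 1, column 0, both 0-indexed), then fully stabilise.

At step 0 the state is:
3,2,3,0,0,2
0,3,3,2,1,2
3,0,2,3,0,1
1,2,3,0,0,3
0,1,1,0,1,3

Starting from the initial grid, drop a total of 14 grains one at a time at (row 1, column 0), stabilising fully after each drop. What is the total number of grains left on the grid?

48

step 0: 3,2,3,0,0,2
0,3,3,2,1,2
3,0,2,3,0,1
1,2,3,0,0,3
0,1,1,0,1,3
step 1: 3,2,3,0,0,2
1,3,3,2,1,2
3,0,2,3,0,1
1,2,3,0,0,3
0,1,1,0,1,3
step 2: 3,2,3,0,0,2
2,3,3,2,1,2
3,0,2,3,0,1
1,2,3,0,0,3
0,1,1,0,1,3
step 3: 3,2,3,0,0,2
3,3,3,2,1,2
3,0,2,3,0,1
1,2,3,0,0,3
0,1,1,0,1,3
step 4: 1,1,1,1,0,2
3,2,1,3,1,2
0,2,3,3,0,1
2,2,3,0,0,3
0,1,1,0,1,3
step 5: 2,1,1,1,0,2
0,3,1,3,1,2
1,2,3,3,0,1
2,2,3,0,0,3
0,1,1,0,1,3
step 6: 2,1,1,1,0,2
1,3,1,3,1,2
1,2,3,3,0,1
2,2,3,0,0,3
0,1,1,0,1,3
step 7: 2,1,1,1,0,2
2,3,1,3,1,2
1,2,3,3,0,1
2,2,3,0,0,3
0,1,1,0,1,3
step 8: 2,1,1,1,0,2
3,3,1,3,1,2
1,2,3,3,0,1
2,2,3,0,0,3
0,1,1,0,1,3
step 9: 3,2,1,1,0,2
1,0,2,3,1,2
2,3,3,3,0,1
2,2,3,0,0,3
0,1,1,0,1,3
step 10: 3,2,1,1,0,2
2,0,2,3,1,2
2,3,3,3,0,1
2,2,3,0,0,3
0,1,1,0,1,3
step 11: 3,2,1,1,0,2
3,0,2,3,1,2
2,3,3,3,0,1
2,2,3,0,0,3
0,1,1,0,1,3
step 12: 0,3,1,1,0,2
1,1,2,3,1,2
3,3,3,3,0,1
2,2,3,0,0,3
0,1,1,0,1,3
step 13: 0,3,1,1,0,2
2,1,2,3,1,2
3,3,3,3,0,1
2,2,3,0,0,3
0,1,1,0,1,3
step 14: 0,3,1,1,0,2
3,1,2,3,1,2
3,3,3,3,0,1
2,2,3,0,0,3
0,1,1,0,1,3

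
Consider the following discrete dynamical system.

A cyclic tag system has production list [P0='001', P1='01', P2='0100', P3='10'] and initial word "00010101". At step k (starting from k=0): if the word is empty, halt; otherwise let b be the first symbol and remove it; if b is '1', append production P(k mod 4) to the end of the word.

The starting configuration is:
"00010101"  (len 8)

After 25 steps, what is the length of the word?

step 0: "00010101"  (len 8)
step 1: "0010101"  (len 7)
step 2: "010101"  (len 6)
step 3: "10101"  (len 5)
step 4: "010110"  (len 6)
step 5: "10110"  (len 5)
step 6: "011001"  (len 6)
step 7: "11001"  (len 5)
step 8: "100110"  (len 6)
step 9: "00110001"  (len 8)
step 10: "0110001"  (len 7)
step 11: "110001"  (len 6)
step 12: "1000110"  (len 7)
step 13: "000110001"  (len 9)
step 14: "00110001"  (len 8)
step 15: "0110001"  (len 7)
step 16: "110001"  (len 6)
step 17: "10001001"  (len 8)
step 18: "000100101"  (len 9)
step 19: "00100101"  (len 8)
step 20: "0100101"  (len 7)
step 21: "100101"  (len 6)
step 22: "0010101"  (len 7)
step 23: "010101"  (len 6)
step 24: "10101"  (len 5)
step 25: "0101001"  (len 7)

7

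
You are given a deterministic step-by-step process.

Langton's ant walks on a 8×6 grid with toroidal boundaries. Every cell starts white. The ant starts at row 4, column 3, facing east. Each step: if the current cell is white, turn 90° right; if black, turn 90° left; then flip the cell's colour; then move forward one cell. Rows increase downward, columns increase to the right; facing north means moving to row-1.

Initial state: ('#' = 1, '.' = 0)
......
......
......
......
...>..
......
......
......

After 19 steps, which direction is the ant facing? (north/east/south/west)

0) ......
......
......
......
...>..
......
......
......
1) ......
......
......
......
...#..
...v..
......
......
2) ......
......
......
......
...#..
..<#..
......
......
3) ......
......
......
......
..^#..
..##..
......
......
4) ......
......
......
......
..#>..
..##..
......
......
5) ......
......
......
...^..
..#...
..##..
......
......
6) ......
......
......
...#>.
..#...
..##..
......
......
7) ......
......
......
...##.
..#.v.
..##..
......
......
8) ......
......
......
...##.
..#<#.
..##..
......
......
9) ......
......
......
...^#.
..###.
..##..
......
......
10) ......
......
......
..<.#.
..###.
..##..
......
......
11) ......
......
..^...
..#.#.
..###.
..##..
......
......
12) ......
......
..#>..
..#.#.
..###.
..##..
......
......
13) ......
......
..##..
..#v#.
..###.
..##..
......
......
14) ......
......
..##..
..<##.
..###.
..##..
......
......
15) ......
......
..##..
...##.
..v##.
..##..
......
......
16) ......
......
..##..
...##.
...>#.
..##..
......
......
17) ......
......
..##..
...^#.
....#.
..##..
......
......
18) ......
......
..##..
..<.#.
....#.
..##..
......
......
19) ......
......
..^#..
..#.#.
....#.
..##..
......
......

north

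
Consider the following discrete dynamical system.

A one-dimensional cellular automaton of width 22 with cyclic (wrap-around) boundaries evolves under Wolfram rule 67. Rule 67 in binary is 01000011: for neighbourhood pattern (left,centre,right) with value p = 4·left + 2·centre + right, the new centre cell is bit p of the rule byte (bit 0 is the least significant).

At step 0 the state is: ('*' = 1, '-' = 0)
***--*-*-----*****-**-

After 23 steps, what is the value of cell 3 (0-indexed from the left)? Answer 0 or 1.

0

t=0: ***--*-*-----*****-**-
t=1: --*-*----****----*--*-
t=2: **----***---*-***--*--
t=3: -*-***--*-**----*-*--*
t=4: -----*-*---*-***----*-
t=5: *****----**----*-***--
t=6: ----*-***-*-***----*-*
t=7: -***----*-----*-***---
t=8: *--*-***--****----*-**
t=9: *-*----*-*---*-***----
t=10: ----***----**----*-***
t=11: -***--*-***-*-***----*
t=12: ---*-*----*-----*-***-
t=13: ***----***--****----*-
t=14: --*-***--*-*---*-***--
t=15: **----*-*----**----*-*
t=16: -*-***----***-*-***---
t=17: *----*-***--*-----*-**
t=18: *-***----*-*--****----
t=19: ----*-***----*---*-***
t=20: -***----*-***--**----*
t=21: ---*-***----*-*-*-***-
t=22: ***----*-***--------*-
t=23: --*-***----*-*******--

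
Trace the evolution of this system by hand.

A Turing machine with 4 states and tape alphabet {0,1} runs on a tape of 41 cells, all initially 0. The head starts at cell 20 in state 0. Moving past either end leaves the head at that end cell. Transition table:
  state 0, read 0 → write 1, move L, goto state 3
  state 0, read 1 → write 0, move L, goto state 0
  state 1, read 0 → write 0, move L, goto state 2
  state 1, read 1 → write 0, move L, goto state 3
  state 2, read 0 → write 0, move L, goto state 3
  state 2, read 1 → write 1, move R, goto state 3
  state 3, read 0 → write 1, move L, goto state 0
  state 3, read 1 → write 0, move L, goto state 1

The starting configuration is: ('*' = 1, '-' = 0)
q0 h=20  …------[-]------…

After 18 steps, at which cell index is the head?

[0] q0 h=20  …------[-]------…
[1] q3 h=19  …------[-]*-----…
[2] q0 h=18  …------[-]**----…
[3] q3 h=17  …------[-]***---…
[4] q0 h=16  …------[-]****--…
[5] q3 h=15  …------[-]*****-…
[6] q0 h=14  …------[-]******…
[7] q3 h=13  …------[-]******…
[8] q0 h=12  …------[-]******…
[9] q3 h=11  …------[-]******…
[10] q0 h=10  …------[-]******…
[11] q3 h= 9  …------[-]******…
[12] q0 h= 8  …------[-]******…
[13] q3 h= 7  …------[-]******…
[14] q0 h= 6  |------[-]******…
[15] q3 h= 5  |-----[-]******…
[16] q0 h= 4  |----[-]******…
[17] q3 h= 3  |---[-]******…
[18] q0 h= 2  |--[-]******…

2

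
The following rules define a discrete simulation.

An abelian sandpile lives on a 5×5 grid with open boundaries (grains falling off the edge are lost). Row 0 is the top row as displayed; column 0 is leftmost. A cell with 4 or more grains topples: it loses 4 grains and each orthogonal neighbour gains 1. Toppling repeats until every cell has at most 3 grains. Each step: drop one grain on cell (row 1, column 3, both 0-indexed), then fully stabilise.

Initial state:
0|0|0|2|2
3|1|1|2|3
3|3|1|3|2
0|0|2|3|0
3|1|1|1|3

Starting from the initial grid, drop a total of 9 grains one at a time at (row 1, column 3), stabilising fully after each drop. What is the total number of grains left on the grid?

41

step 0: 0|0|0|2|2
3|1|1|2|3
3|3|1|3|2
0|0|2|3|0
3|1|1|1|3
step 1: 0|0|0|2|2
3|1|1|3|3
3|3|1|3|2
0|0|2|3|0
3|1|1|1|3
step 2: 0|0|0|3|3
3|1|2|2|1
3|3|2|2|0
0|0|3|0|2
3|1|1|2|3
step 3: 0|0|0|3|3
3|1|2|3|1
3|3|2|2|0
0|0|3|0|2
3|1|1|2|3
step 4: 0|0|1|1|0
3|1|3|1|3
3|3|2|3|0
0|0|3|0|2
3|1|1|2|3
step 5: 0|0|1|1|0
3|1|3|2|3
3|3|2|3|0
0|0|3|0|2
3|1|1|2|3
step 6: 0|0|1|1|0
3|1|3|3|3
3|3|2|3|0
0|0|3|0|2
3|1|1|2|3
step 7: 1|1|2|2|1
1|0|2|3|0
1|2|2|1|2
1|2|0|2|2
3|1|2|2|3
step 8: 1|1|2|3|1
1|0|3|0|1
1|2|2|2|2
1|2|0|2|2
3|1|2|2|3
step 9: 1|1|2|3|1
1|0|3|1|1
1|2|2|2|2
1|2|0|2|2
3|1|2|2|3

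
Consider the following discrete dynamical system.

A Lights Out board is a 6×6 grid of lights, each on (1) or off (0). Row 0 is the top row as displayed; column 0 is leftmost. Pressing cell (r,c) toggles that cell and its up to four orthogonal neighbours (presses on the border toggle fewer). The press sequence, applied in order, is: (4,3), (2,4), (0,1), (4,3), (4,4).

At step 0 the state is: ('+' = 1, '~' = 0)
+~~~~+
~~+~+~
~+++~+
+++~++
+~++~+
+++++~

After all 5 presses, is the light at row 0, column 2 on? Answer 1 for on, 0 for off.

0) +~~~~+
~~+~+~
~+++~+
+++~++
+~++~+
+++++~
1) +~~~~+
~~+~+~
~+++~+
++++++
+~~~++
+++~+~
2) +~~~~+
~~+~~~
~++~+~
++++~+
+~~~++
+++~+~
3) ~++~~+
~++~~~
~++~+~
++++~+
+~~~++
+++~+~
4) ~++~~+
~++~~~
~++~+~
+++~~+
+~++~+
+++++~
5) ~++~~+
~++~~~
~++~+~
+++~++
+~+~+~
++++~~

1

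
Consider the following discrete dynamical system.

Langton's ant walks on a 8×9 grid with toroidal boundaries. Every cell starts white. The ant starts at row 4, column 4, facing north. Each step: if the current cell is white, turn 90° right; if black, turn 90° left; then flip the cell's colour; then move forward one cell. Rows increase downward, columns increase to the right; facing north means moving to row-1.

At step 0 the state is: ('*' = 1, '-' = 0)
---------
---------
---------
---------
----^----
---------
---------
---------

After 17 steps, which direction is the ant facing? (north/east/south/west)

k=0  ---------
---------
---------
---------
----^----
---------
---------
---------
k=1  ---------
---------
---------
---------
----*>---
---------
---------
---------
k=2  ---------
---------
---------
---------
----**---
-----v---
---------
---------
k=3  ---------
---------
---------
---------
----**---
----<*---
---------
---------
k=4  ---------
---------
---------
---------
----^*---
----**---
---------
---------
k=5  ---------
---------
---------
---------
---<-*---
----**---
---------
---------
k=6  ---------
---------
---------
---^-----
---*-*---
----**---
---------
---------
k=7  ---------
---------
---------
---*>----
---*-*---
----**---
---------
---------
k=8  ---------
---------
---------
---**----
---*v*---
----**---
---------
---------
k=9  ---------
---------
---------
---**----
---<**---
----**---
---------
---------
k=10  ---------
---------
---------
---**----
----**---
---v**---
---------
---------
k=11  ---------
---------
---------
---**----
----**---
--<***---
---------
---------
k=12  ---------
---------
---------
---**----
--^-**---
--****---
---------
---------
k=13  ---------
---------
---------
---**----
--*>**---
--****---
---------
---------
k=14  ---------
---------
---------
---**----
--****---
--*v**---
---------
---------
k=15  ---------
---------
---------
---**----
--****---
--*->*---
---------
---------
k=16  ---------
---------
---------
---**----
--**^*---
--*--*---
---------
---------
k=17  ---------
---------
---------
---**----
--*<-*---
--*--*---
---------
---------

west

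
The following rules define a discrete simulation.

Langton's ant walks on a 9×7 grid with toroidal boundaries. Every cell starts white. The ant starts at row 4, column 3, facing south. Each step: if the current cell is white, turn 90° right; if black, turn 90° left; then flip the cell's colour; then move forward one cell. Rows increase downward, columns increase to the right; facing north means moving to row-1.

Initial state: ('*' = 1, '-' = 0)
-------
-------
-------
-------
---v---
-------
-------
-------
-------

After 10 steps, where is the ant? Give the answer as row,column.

3,4

step 0: -------
-------
-------
-------
---v---
-------
-------
-------
-------
step 1: -------
-------
-------
-------
--<*---
-------
-------
-------
-------
step 2: -------
-------
-------
--^----
--**---
-------
-------
-------
-------
step 3: -------
-------
-------
--*>---
--**---
-------
-------
-------
-------
step 4: -------
-------
-------
--**---
--*v---
-------
-------
-------
-------
step 5: -------
-------
-------
--**---
--*->--
-------
-------
-------
-------
step 6: -------
-------
-------
--**---
--*-*--
----v--
-------
-------
-------
step 7: -------
-------
-------
--**---
--*-*--
---<*--
-------
-------
-------
step 8: -------
-------
-------
--**---
--*^*--
---**--
-------
-------
-------
step 9: -------
-------
-------
--**---
--**>--
---**--
-------
-------
-------
step 10: -------
-------
-------
--**^--
--**---
---**--
-------
-------
-------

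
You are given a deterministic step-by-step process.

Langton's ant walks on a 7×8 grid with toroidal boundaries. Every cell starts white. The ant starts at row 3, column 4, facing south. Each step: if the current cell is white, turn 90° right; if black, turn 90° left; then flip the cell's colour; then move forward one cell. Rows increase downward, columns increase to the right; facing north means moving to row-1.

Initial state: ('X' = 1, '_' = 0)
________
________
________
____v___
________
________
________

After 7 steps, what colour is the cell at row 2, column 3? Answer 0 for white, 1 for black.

step 0: ________
________
________
____v___
________
________
________
step 1: ________
________
________
___<X___
________
________
________
step 2: ________
________
___^____
___XX___
________
________
________
step 3: ________
________
___X>___
___XX___
________
________
________
step 4: ________
________
___XX___
___Xv___
________
________
________
step 5: ________
________
___XX___
___X_>__
________
________
________
step 6: ________
________
___XX___
___X_X__
_____v__
________
________
step 7: ________
________
___XX___
___X_X__
____<X__
________
________

1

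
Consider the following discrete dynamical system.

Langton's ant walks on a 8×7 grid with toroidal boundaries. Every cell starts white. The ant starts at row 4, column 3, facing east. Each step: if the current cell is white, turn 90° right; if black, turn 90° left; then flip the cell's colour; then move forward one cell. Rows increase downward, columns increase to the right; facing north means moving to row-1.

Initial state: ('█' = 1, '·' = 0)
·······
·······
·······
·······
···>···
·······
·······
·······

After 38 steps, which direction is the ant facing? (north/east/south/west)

east

[0] ·······
·······
·······
·······
···>···
·······
·······
·······
[1] ·······
·······
·······
·······
···█···
···v···
·······
·······
[2] ·······
·······
·······
·······
···█···
··<█···
·······
·······
[3] ·······
·······
·······
·······
··^█···
··██···
·······
·······
[4] ·······
·······
·······
·······
··█>···
··██···
·······
·······
[5] ·······
·······
·······
···^···
··█····
··██···
·······
·······
[6] ·······
·······
·······
···█>··
··█····
··██···
·······
·······
[7] ·······
·······
·······
···██··
··█·v··
··██···
·······
·······
[8] ·······
·······
·······
···██··
··█<█··
··██···
·······
·······
[9] ·······
·······
·······
···^█··
··███··
··██···
·······
·······
[10] ·······
·······
·······
··<·█··
··███··
··██···
·······
·······
[11] ·······
·······
··^····
··█·█··
··███··
··██···
·······
·······
[12] ·······
·······
··█>···
··█·█··
··███··
··██···
·······
·······
[13] ·······
·······
··██···
··█v█··
··███··
··██···
·······
·······
[14] ·······
·······
··██···
··<██··
··███··
··██···
·······
·······
[15] ·······
·······
··██···
···██··
··v██··
··██···
·······
·······
[16] ·······
·······
··██···
···██··
···>█··
··██···
·······
·······
[17] ·······
·······
··██···
···^█··
····█··
··██···
·······
·······
[18] ·······
·······
··██···
··<·█··
····█··
··██···
·······
·······
[19] ·······
·······
··^█···
··█·█··
····█··
··██···
·······
·······
[20] ·······
·······
·<·█···
··█·█··
····█··
··██···
·······
·······
[21] ·······
·^·····
·█·█···
··█·█··
····█··
··██···
·······
·······
[22] ·······
·█>····
·█·█···
··█·█··
····█··
··██···
·······
·······
[23] ·······
·██····
·█v█···
··█·█··
····█··
··██···
·······
·······
[24] ·······
·██····
·<██···
··█·█··
····█··
··██···
·······
·······
[25] ·······
·██····
··██···
·v█·█··
····█··
··██···
·······
·······
[26] ·······
·██····
··██···
<██·█··
····█··
··██···
·······
·······
[27] ·······
·██····
^·██···
███·█··
····█··
··██···
·······
·······
[28] ·······
·██····
█>██···
███·█··
····█··
··██···
·······
·······
[29] ·······
·██····
████···
█v█·█··
····█··
··██···
·······
·······
[30] ·······
·██····
████···
█·>·█··
····█··
··██···
·······
·······
[31] ·······
·██····
██^█···
█···█··
····█··
··██···
·······
·······
[32] ·······
·██····
█<·█···
█···█··
····█··
··██···
·······
·······
[33] ·······
·██····
█··█···
█v··█··
····█··
··██···
·······
·······
[34] ·······
·██····
█··█···
<█··█··
····█··
··██···
·······
·······
[35] ·······
·██····
█··█···
·█··█··
v···█··
··██···
·······
·······
[36] ·······
·██····
█··█···
·█··█··
█···█·<
··██···
·······
·······
[37] ·······
·██····
█··█···
·█··█·^
█···█·█
··██···
·······
·······
[38] ·······
·██····
█··█···
>█··█·█
█···█·█
··██···
·······
·······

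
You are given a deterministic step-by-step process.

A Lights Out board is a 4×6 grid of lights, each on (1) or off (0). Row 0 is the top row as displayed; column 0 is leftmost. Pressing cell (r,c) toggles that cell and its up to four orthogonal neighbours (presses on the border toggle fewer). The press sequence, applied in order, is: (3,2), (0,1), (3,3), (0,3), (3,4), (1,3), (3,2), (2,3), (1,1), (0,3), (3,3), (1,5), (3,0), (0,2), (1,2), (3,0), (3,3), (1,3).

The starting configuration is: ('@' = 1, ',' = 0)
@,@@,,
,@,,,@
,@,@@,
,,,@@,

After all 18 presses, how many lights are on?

11

[0] @,@@,,
,@,,,@
,@,@@,
,,,@@,
[1] @,@@,,
,@,,,@
,@@@@,
,@@,@,
[2] ,@,@,,
,,,,,@
,@@@@,
,@@,@,
[3] ,@,@,,
,,,,,@
,@@,@,
,@,@,,
[4] ,@@,@,
,,,@,@
,@@,@,
,@,@,,
[5] ,@@,@,
,,,@,@
,@@,,,
,@,,@@
[6] ,@@@@,
,,@,@@
,@@@,,
,@,,@@
[7] ,@@@@,
,,@,@@
,@,@,,
,,@@@@
[8] ,@@@@,
,,@@@@
,@@,@,
,,@,@@
[9] ,,@@@,
@@,@@@
,,@,@,
,,@,@@
[10] ,,,,,,
@@,,@@
,,@,@,
,,@,@@
[11] ,,,,,,
@@,,@@
,,@@@,
,,,@,@
[12] ,,,,,@
@@,,,,
,,@@@@
,,,@,@
[13] ,,,,,@
@@,,,,
@,@@@@
@@,@,@
[14] ,@@@,@
@@@,,,
@,@@@@
@@,@,@
[15] ,@,@,@
@,,@,,
@,,@@@
@@,@,@
[16] ,@,@,@
@,,@,,
,,,@@@
,,,@,@
[17] ,@,@,@
@,,@,,
,,,,@@
,,@,@@
[18] ,@,,,@
@,@,@,
,,,@@@
,,@,@@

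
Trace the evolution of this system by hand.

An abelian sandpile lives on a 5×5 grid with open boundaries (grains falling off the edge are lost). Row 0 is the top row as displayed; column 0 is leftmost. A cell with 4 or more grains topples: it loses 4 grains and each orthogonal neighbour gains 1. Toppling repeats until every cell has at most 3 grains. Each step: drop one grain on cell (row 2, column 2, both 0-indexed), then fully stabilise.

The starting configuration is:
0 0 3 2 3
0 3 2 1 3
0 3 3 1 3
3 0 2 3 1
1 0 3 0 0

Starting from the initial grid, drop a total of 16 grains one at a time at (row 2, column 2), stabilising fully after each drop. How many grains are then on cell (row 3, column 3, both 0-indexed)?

3

step 0: 0 0 3 2 3
0 3 2 1 3
0 3 3 1 3
3 0 2 3 1
1 0 3 0 0
step 1: 0 2 0 3 3
1 1 1 2 3
1 1 2 2 3
3 1 3 3 1
1 0 3 0 0
step 2: 0 2 0 3 3
1 1 1 2 3
1 1 3 2 3
3 1 3 3 1
1 0 3 0 0
step 3: 0 2 1 1 1
1 1 3 1 2
1 2 2 2 1
3 2 2 1 3
1 1 0 2 0
step 4: 0 2 1 1 1
1 1 3 1 2
1 2 3 2 1
3 2 2 1 3
1 1 0 2 0
step 5: 0 2 2 1 1
1 2 0 2 2
1 3 1 3 1
3 2 3 1 3
1 1 0 2 0
step 6: 0 2 2 1 1
1 2 0 2 2
1 3 2 3 1
3 2 3 1 3
1 1 0 2 0
step 7: 0 2 2 1 1
1 2 0 2 2
1 3 3 3 1
3 2 3 1 3
1 1 0 2 0
step 8: 0 2 2 1 1
1 3 1 3 2
3 1 3 0 2
0 1 1 3 3
2 2 1 2 0
step 9: 0 2 2 1 1
1 3 2 3 2
3 2 0 1 2
0 1 2 3 3
2 2 1 2 0
step 10: 0 2 2 1 1
1 3 2 3 2
3 2 1 1 2
0 1 2 3 3
2 2 1 2 0
step 11: 0 2 2 1 1
1 3 2 3 2
3 2 2 1 2
0 1 2 3 3
2 2 1 2 0
step 12: 0 2 2 1 1
1 3 2 3 2
3 2 3 1 2
0 1 2 3 3
2 2 1 2 0
step 13: 0 2 2 1 1
1 3 3 3 2
3 3 0 2 2
0 1 3 3 3
2 2 1 2 0
step 14: 0 2 2 1 1
1 3 3 3 2
3 3 1 2 2
0 1 3 3 3
2 2 1 2 0
step 15: 0 2 2 1 1
1 3 3 3 2
3 3 2 2 2
0 1 3 3 3
2 2 1 2 0
step 16: 0 2 2 1 1
1 3 3 3 2
3 3 3 2 2
0 1 3 3 3
2 2 1 2 0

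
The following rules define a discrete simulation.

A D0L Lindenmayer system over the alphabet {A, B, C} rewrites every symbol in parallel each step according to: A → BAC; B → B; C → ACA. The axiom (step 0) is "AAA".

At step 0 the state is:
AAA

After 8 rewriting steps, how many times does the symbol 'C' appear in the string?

gen 0: AAA
gen 1: BACBACBAC
gen 2: BBACACABBACACABBACACA
gen 3: BBBACACABACACABACBBBACACABACACABACBBBACACABACACABAC
gen 4: BBBBACACABACACABACBBACACABACACABACBBACACABBBBACACABACACABA…ABACACABACBBACACABBBBACACABACACABACBBACACABACACABACBBACACA  (len 123)
gen 5: BBBBBACACABACACABACBBACACABACACABACBBACACABBBACACABACACABA…ABBBACACABACACABACBBACACABACACABACBBACACABBBACACABACACABAC  (len 297)
gen 6: BBBBBBACACABACACABACBBACACABACACABACBBACACABBBACACABACACAB…BBBACACABACACABACBBBBACACABACACABACBBACACABACACABACBBACACA  (len 717)
gen 7: BBBBBBBACACABACACABACBBACACABACACABACBBACACABBBACACABACACA…ABBBACACABACACABACBBACACABACACABACBBACACABBBACACABACACABAC  (len 1731)
gen 8: BBBBBBBBACACABACACABACBBACACABACACABACBBACACABBBACACABACAC…BBBACACABACACABACBBBBACACABACACABACBBACACABACACABACBBACACA  (len 4179)

1224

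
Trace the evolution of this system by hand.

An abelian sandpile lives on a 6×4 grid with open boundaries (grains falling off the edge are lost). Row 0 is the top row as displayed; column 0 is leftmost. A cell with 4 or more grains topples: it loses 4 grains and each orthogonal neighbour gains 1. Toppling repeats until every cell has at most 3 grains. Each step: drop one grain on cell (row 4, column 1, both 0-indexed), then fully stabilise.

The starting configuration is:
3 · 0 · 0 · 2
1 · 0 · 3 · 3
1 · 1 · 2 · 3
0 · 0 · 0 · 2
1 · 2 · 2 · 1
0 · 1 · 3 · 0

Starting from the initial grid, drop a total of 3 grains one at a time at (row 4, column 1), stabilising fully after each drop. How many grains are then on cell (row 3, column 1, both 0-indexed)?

1

k=0  3 · 0 · 0 · 2
1 · 0 · 3 · 3
1 · 1 · 2 · 3
0 · 0 · 0 · 2
1 · 2 · 2 · 1
0 · 1 · 3 · 0
k=1  3 · 0 · 0 · 2
1 · 0 · 3 · 3
1 · 1 · 2 · 3
0 · 0 · 0 · 2
1 · 3 · 2 · 1
0 · 1 · 3 · 0
k=2  3 · 0 · 0 · 2
1 · 0 · 3 · 3
1 · 1 · 2 · 3
0 · 1 · 0 · 2
2 · 0 · 3 · 1
0 · 2 · 3 · 0
k=3  3 · 0 · 0 · 2
1 · 0 · 3 · 3
1 · 1 · 2 · 3
0 · 1 · 0 · 2
2 · 1 · 3 · 1
0 · 2 · 3 · 0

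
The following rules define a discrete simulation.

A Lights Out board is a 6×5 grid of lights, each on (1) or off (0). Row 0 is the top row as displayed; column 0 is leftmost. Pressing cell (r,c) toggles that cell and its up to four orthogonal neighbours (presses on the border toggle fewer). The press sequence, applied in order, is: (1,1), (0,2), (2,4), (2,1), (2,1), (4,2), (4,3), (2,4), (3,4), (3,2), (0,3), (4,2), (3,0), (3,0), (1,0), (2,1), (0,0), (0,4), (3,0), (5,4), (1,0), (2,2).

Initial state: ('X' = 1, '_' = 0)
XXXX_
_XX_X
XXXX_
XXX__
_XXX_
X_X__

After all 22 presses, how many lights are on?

15

k=0  XXXX_
_XX_X
XXXX_
XXX__
_XXX_
X_X__
k=1  X_XX_
X___X
X_XX_
XXX__
_XXX_
X_X__
k=2  XX___
X_X_X
X_XX_
XXX__
_XXX_
X_X__
k=3  XX___
X_X__
X_X_X
XXX_X
_XXX_
X_X__
k=4  XX___
XXX__
_X__X
X_X_X
_XXX_
X_X__
k=5  XX___
X_X__
X_X_X
XXX_X
_XXX_
X_X__
k=6  XX___
X_X__
X_X_X
XX__X
_____
X____
k=7  XX___
X_X__
X_X_X
XX_XX
__XXX
X__X_
k=8  XX___
X_X_X
X_XX_
XX_X_
__XXX
X__X_
k=9  XX___
X_X_X
X_XXX
XX__X
__XX_
X__X_
k=10  XX___
X_X_X
X__XX
X_XXX
___X_
X__X_
k=11  XXXXX
X_XXX
X__XX
X_XXX
___X_
X__X_
k=12  XXXXX
X_XXX
X__XX
X__XX
_XX__
X_XX_
k=13  XXXXX
X_XXX
___XX
_X_XX
XXX__
X_XX_
k=14  XXXXX
X_XXX
X__XX
X__XX
_XX__
X_XX_
k=15  _XXXX
_XXXX
___XX
X__XX
_XX__
X_XX_
k=16  _XXXX
__XXX
XXXXX
XX_XX
_XX__
X_XX_
k=17  X_XXX
X_XXX
XXXXX
XX_XX
_XX__
X_XX_
k=18  X_X__
X_XX_
XXXXX
XX_XX
_XX__
X_XX_
k=19  X_X__
X_XX_
_XXXX
___XX
XXX__
X_XX_
k=20  X_X__
X_XX_
_XXXX
___XX
XXX_X
X_X_X
k=21  __X__
_XXX_
XXXXX
___XX
XXX_X
X_X_X
k=22  __X__
_X_X_
X___X
__XXX
XXX_X
X_X_X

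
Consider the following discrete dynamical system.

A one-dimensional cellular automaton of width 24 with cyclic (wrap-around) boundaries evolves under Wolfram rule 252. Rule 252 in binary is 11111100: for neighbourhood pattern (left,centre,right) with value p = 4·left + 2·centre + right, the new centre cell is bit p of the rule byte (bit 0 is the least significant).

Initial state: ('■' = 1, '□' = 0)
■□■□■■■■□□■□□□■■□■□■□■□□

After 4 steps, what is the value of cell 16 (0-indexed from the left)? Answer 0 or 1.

k=0  ■□■□■■■■□□■□□□■■□■□■□■□□
k=1  ■■■■■■■■■□■■□□■■■■■■■■■□
k=2  ■■■■■■■■■■■■■□■■■■■■■■■■
k=3  ■■■■■■■■■■■■■■■■■■■■■■■■
k=4  ■■■■■■■■■■■■■■■■■■■■■■■■

1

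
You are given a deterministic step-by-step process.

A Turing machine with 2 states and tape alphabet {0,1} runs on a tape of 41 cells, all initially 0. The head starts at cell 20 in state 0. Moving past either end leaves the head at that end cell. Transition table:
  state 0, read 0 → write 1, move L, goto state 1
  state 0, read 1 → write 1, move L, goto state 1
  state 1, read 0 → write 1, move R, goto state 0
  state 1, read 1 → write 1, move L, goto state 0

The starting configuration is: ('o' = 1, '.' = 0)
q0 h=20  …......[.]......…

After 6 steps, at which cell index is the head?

18

0) q0 h=20  …......[.]......…
1) q1 h=19  …......[.]o.....…
2) q0 h=20  ….....o[o]......…
3) q1 h=19  …......[o]o.....…
4) q0 h=18  …......[.]oo....…
5) q1 h=17  …......[.]ooo...…
6) q0 h=18  ….....o[o]oo....…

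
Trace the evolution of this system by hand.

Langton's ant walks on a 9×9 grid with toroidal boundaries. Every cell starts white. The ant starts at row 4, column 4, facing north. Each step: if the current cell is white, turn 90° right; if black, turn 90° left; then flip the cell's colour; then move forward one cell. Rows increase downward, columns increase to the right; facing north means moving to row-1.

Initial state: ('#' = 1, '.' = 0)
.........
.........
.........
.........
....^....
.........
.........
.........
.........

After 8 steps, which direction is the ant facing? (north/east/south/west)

t=0: .........
.........
.........
.........
....^....
.........
.........
.........
.........
t=1: .........
.........
.........
.........
....#>...
.........
.........
.........
.........
t=2: .........
.........
.........
.........
....##...
.....v...
.........
.........
.........
t=3: .........
.........
.........
.........
....##...
....<#...
.........
.........
.........
t=4: .........
.........
.........
.........
....^#...
....##...
.........
.........
.........
t=5: .........
.........
.........
.........
...<.#...
....##...
.........
.........
.........
t=6: .........
.........
.........
...^.....
...#.#...
....##...
.........
.........
.........
t=7: .........
.........
.........
...#>....
...#.#...
....##...
.........
.........
.........
t=8: .........
.........
.........
...##....
...#v#...
....##...
.........
.........
.........

south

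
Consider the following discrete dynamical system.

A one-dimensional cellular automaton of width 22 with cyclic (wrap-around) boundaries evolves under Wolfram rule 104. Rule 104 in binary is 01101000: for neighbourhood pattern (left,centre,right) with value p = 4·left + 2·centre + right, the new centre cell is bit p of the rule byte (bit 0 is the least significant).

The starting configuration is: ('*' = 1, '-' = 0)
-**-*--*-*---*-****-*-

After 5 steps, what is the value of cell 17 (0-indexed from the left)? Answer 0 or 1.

0

gen 0: -**-*--*-*---*-****-*-
gen 1: -***----*-----**--**--
gen 2: -*-*----------**--**--
gen 3: --*-----------**--**--
gen 4: --------------**--**--
gen 5: --------------**--**--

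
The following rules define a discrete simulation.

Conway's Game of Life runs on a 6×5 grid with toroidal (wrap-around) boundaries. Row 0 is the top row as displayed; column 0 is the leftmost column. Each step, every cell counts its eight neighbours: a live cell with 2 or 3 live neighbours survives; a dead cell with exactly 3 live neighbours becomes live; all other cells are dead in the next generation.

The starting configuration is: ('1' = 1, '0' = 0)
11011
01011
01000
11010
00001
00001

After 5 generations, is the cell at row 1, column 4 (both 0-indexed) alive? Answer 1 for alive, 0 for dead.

1

k=0  11011
01011
01000
11010
00001
00001
k=1  01000
01010
01010
11101
00011
00000
k=2  00100
11000
00010
01000
01111
00000
k=3  01000
01100
11100
11001
11110
01000
k=4  11000
00000
00011
00000
00010
00000
k=5  00000
10001
00000
00011
00000
00000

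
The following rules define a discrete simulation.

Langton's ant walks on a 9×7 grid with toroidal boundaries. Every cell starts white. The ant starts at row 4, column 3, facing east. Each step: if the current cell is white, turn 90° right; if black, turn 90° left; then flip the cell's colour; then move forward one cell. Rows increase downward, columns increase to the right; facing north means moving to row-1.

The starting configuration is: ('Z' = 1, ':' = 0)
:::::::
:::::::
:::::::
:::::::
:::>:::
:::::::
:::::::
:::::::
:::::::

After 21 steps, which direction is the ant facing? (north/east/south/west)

gen 0: :::::::
:::::::
:::::::
:::::::
:::>:::
:::::::
:::::::
:::::::
:::::::
gen 1: :::::::
:::::::
:::::::
:::::::
:::Z:::
:::v:::
:::::::
:::::::
:::::::
gen 2: :::::::
:::::::
:::::::
:::::::
:::Z:::
::<Z:::
:::::::
:::::::
:::::::
gen 3: :::::::
:::::::
:::::::
:::::::
::^Z:::
::ZZ:::
:::::::
:::::::
:::::::
gen 4: :::::::
:::::::
:::::::
:::::::
::Z>:::
::ZZ:::
:::::::
:::::::
:::::::
gen 5: :::::::
:::::::
:::::::
:::^:::
::Z::::
::ZZ:::
:::::::
:::::::
:::::::
gen 6: :::::::
:::::::
:::::::
:::Z>::
::Z::::
::ZZ:::
:::::::
:::::::
:::::::
gen 7: :::::::
:::::::
:::::::
:::ZZ::
::Z:v::
::ZZ:::
:::::::
:::::::
:::::::
gen 8: :::::::
:::::::
:::::::
:::ZZ::
::Z<Z::
::ZZ:::
:::::::
:::::::
:::::::
gen 9: :::::::
:::::::
:::::::
:::^Z::
::ZZZ::
::ZZ:::
:::::::
:::::::
:::::::
gen 10: :::::::
:::::::
:::::::
::<:Z::
::ZZZ::
::ZZ:::
:::::::
:::::::
:::::::
gen 11: :::::::
:::::::
::^::::
::Z:Z::
::ZZZ::
::ZZ:::
:::::::
:::::::
:::::::
gen 12: :::::::
:::::::
::Z>:::
::Z:Z::
::ZZZ::
::ZZ:::
:::::::
:::::::
:::::::
gen 13: :::::::
:::::::
::ZZ:::
::ZvZ::
::ZZZ::
::ZZ:::
:::::::
:::::::
:::::::
gen 14: :::::::
:::::::
::ZZ:::
::<ZZ::
::ZZZ::
::ZZ:::
:::::::
:::::::
:::::::
gen 15: :::::::
:::::::
::ZZ:::
:::ZZ::
::vZZ::
::ZZ:::
:::::::
:::::::
:::::::
gen 16: :::::::
:::::::
::ZZ:::
:::ZZ::
:::>Z::
::ZZ:::
:::::::
:::::::
:::::::
gen 17: :::::::
:::::::
::ZZ:::
:::^Z::
::::Z::
::ZZ:::
:::::::
:::::::
:::::::
gen 18: :::::::
:::::::
::ZZ:::
::<:Z::
::::Z::
::ZZ:::
:::::::
:::::::
:::::::
gen 19: :::::::
:::::::
::^Z:::
::Z:Z::
::::Z::
::ZZ:::
:::::::
:::::::
:::::::
gen 20: :::::::
:::::::
:<:Z:::
::Z:Z::
::::Z::
::ZZ:::
:::::::
:::::::
:::::::
gen 21: :::::::
:^:::::
:Z:Z:::
::Z:Z::
::::Z::
::ZZ:::
:::::::
:::::::
:::::::

north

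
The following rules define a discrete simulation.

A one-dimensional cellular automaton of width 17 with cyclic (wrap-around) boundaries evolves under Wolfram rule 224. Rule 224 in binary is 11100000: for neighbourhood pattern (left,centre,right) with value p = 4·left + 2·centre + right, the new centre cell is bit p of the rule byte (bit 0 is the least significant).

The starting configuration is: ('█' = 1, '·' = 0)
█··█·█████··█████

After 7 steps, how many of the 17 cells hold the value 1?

0

[0] █··█·█████··█████
[1] █···█·████···████
[2] █····█·███····███
[3] █·····█·██·····██
[4] █······█·█······█
[5] █·······█········
[6] ·················
[7] ·················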